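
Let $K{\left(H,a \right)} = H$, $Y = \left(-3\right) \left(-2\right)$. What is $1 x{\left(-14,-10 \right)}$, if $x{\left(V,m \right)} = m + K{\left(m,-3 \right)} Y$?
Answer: $-70$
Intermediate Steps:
$Y = 6$
$x{\left(V,m \right)} = 7 m$ ($x{\left(V,m \right)} = m + m 6 = m + 6 m = 7 m$)
$1 x{\left(-14,-10 \right)} = 1 \cdot 7 \left(-10\right) = 1 \left(-70\right) = -70$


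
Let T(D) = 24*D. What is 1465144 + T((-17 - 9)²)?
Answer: 1481368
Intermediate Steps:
1465144 + T((-17 - 9)²) = 1465144 + 24*(-17 - 9)² = 1465144 + 24*(-26)² = 1465144 + 24*676 = 1465144 + 16224 = 1481368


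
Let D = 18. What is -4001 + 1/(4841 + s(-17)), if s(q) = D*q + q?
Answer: -18076517/4518 ≈ -4001.0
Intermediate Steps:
s(q) = 19*q (s(q) = 18*q + q = 19*q)
-4001 + 1/(4841 + s(-17)) = -4001 + 1/(4841 + 19*(-17)) = -4001 + 1/(4841 - 323) = -4001 + 1/4518 = -18076517/4518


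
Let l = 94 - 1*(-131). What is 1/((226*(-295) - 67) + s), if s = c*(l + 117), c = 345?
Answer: 1/51253 ≈ 1.9511e-5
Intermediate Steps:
l = 225 (l = 94 + 131 = 225)
s = 117990 (s = 345*(225 + 117) = 345*342 = 117990)
1/((226*(-295) - 67) + s) = 1/((226*(-295) - 67) + 117990) = 1/((-66670 - 67) + 117990) = 1/(-66737 + 117990) = 1/51253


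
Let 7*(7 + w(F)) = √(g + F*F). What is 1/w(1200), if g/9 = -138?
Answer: 343/1436357 + 21*√159862/1436357 ≈ 0.0060844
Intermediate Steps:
g = -1242 (g = 9*(-138) = -1242)
w(F) = -7 + √(-1242 + F²)/7 (w(F) = -7 + √(-1242 + F*F)/7 = -7 + √(-1242 + F²)/7)
1/w(1200) = 1/(-7 + √(-1242 + 1200²)/7) = 1/(-7 + √(-1242 + 1440000)/7) = 1/(-7 + √1438758/7) = 1/(-7 + (3*√159862)/7) = 1/(-7 + 3*√159862/7)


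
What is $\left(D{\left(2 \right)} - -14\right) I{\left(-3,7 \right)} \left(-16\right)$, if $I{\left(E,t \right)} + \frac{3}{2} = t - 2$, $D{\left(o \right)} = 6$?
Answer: $-1120$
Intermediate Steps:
$I{\left(E,t \right)} = - \frac{7}{2} + t$ ($I{\left(E,t \right)} = - \frac{3}{2} + \left(t - 2\right) = - \frac{3}{2} + \left(-2 + t\right) = - \frac{7}{2} + t$)
$\left(D{\left(2 \right)} - -14\right) I{\left(-3,7 \right)} \left(-16\right) = \left(6 - -14\right) \left(- \frac{7}{2} + 7\right) \left(-16\right) = \left(6 + 14\right) \frac{7}{2} \left(-16\right) = 20 \cdot \frac{7}{2} \left(-16\right) = 70 \left(-16\right) = -1120$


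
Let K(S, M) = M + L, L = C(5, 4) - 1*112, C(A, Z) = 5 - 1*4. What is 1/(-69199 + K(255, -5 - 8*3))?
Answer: -1/69339 ≈ -1.4422e-5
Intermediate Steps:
C(A, Z) = 1 (C(A, Z) = 5 - 4 = 1)
L = -111 (L = 1 - 1*112 = 1 - 112 = -111)
K(S, M) = -111 + M (K(S, M) = M - 111 = -111 + M)
1/(-69199 + K(255, -5 - 8*3)) = 1/(-69199 + (-111 + (-5 - 8*3))) = 1/(-69199 + (-111 + (-5 - 24))) = 1/(-69199 + (-111 - 29)) = 1/(-69199 - 140) = 1/(-69339) = -1/69339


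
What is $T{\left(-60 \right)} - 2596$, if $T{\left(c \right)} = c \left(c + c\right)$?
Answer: $4604$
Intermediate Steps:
$T{\left(c \right)} = 2 c^{2}$ ($T{\left(c \right)} = c 2 c = 2 c^{2}$)
$T{\left(-60 \right)} - 2596 = 2 \left(-60\right)^{2} - 2596 = 2 \cdot 3600 - 2596 = 7200 - 2596 = 4604$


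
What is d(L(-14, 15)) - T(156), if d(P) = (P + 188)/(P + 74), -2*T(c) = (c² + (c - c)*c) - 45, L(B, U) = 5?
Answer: 1919375/158 ≈ 12148.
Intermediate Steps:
T(c) = 45/2 - c²/2 (T(c) = -((c² + (c - c)*c) - 45)/2 = -((c² + 0*c) - 45)/2 = -((c² + 0) - 45)/2 = -(c² - 45)/2 = -(-45 + c²)/2 = 45/2 - c²/2)
d(P) = (188 + P)/(74 + P)
d(L(-14, 15)) - T(156) = (188 + 5)/(74 + 5) - (45/2 - ½*156²) = 193/79 - (45/2 - ½*24336) = (1/79)*193 - (45/2 - 12168) = 193/79 - 1*(-24291/2) = 193/79 + 24291/2 = 1919375/158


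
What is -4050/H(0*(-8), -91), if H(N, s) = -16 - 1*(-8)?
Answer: 2025/4 ≈ 506.25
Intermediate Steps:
H(N, s) = -8 (H(N, s) = -16 + 8 = -8)
-4050/H(0*(-8), -91) = -4050/(-8) = -4050*(-⅛) = 2025/4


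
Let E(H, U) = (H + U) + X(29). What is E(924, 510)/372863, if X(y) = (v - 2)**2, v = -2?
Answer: 1450/372863 ≈ 0.0038888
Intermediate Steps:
X(y) = 16 (X(y) = (-2 - 2)**2 = (-4)**2 = 16)
E(H, U) = 16 + H + U (E(H, U) = (H + U) + 16 = 16 + H + U)
E(924, 510)/372863 = (16 + 924 + 510)/372863 = 1450*(1/372863) = 1450/372863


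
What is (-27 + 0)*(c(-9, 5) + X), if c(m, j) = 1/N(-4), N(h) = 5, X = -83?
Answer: 11178/5 ≈ 2235.6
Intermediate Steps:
c(m, j) = ⅕ (c(m, j) = 1/5 = ⅕)
(-27 + 0)*(c(-9, 5) + X) = (-27 + 0)*(⅕ - 83) = -27*(-414/5) = 11178/5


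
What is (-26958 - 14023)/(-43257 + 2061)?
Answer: 40981/41196 ≈ 0.99478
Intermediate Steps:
(-26958 - 14023)/(-43257 + 2061) = -40981/(-41196) = -40981*(-1/41196) = 40981/41196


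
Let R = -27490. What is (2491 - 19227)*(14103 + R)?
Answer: 224044832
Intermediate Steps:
(2491 - 19227)*(14103 + R) = (2491 - 19227)*(14103 - 27490) = -16736*(-13387) = 224044832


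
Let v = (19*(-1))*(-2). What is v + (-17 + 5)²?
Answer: 182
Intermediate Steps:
v = 38 (v = -19*(-2) = 38)
v + (-17 + 5)² = 38 + (-17 + 5)² = 38 + (-12)² = 38 + 144 = 182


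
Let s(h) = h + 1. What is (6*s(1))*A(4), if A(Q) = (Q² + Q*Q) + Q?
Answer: 432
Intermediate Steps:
A(Q) = Q + 2*Q² (A(Q) = (Q² + Q²) + Q = 2*Q² + Q = Q + 2*Q²)
s(h) = 1 + h
(6*s(1))*A(4) = (6*(1 + 1))*(4*(1 + 2*4)) = (6*2)*(4*(1 + 8)) = 12*(4*9) = 12*36 = 432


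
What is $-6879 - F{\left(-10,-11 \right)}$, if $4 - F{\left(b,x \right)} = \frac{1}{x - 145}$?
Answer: $- \frac{1073749}{156} \approx -6883.0$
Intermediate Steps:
$F{\left(b,x \right)} = 4 - \frac{1}{-145 + x}$ ($F{\left(b,x \right)} = 4 - \frac{1}{x - 145} = 4 - \frac{1}{-145 + x}$)
$-6879 - F{\left(-10,-11 \right)} = -6879 - \frac{-581 + 4 \left(-11\right)}{-145 - 11} = -6879 - \frac{-581 - 44}{-156} = -6879 - \left(- \frac{1}{156}\right) \left(-625\right) = -6879 - \frac{625}{156} = - \frac{1073749}{156}$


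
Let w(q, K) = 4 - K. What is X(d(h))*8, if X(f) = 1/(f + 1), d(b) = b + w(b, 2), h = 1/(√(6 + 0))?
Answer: 144/53 - 8*√6/53 ≈ 2.3472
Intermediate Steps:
h = √6/6 (h = 1/(√6) = √6/6 ≈ 0.40825)
d(b) = 2 + b (d(b) = b + (4 - 1*2) = b + (4 - 2) = b + 2 = 2 + b)
X(f) = 1/(1 + f)
X(d(h))*8 = 8/(1 + (2 + √6/6)) = 8/(3 + √6/6)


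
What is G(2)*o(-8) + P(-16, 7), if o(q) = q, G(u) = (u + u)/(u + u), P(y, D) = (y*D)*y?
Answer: 1784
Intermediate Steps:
P(y, D) = D*y² (P(y, D) = (D*y)*y = D*y²)
G(u) = 1 (G(u) = (2*u)/((2*u)) = (2*u)*(1/(2*u)) = 1)
G(2)*o(-8) + P(-16, 7) = 1*(-8) + 7*(-16)² = -8 + 7*256 = -8 + 1792 = 1784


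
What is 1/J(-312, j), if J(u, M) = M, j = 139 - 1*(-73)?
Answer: 1/212 ≈ 0.0047170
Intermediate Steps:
j = 212 (j = 139 + 73 = 212)
1/J(-312, j) = 1/212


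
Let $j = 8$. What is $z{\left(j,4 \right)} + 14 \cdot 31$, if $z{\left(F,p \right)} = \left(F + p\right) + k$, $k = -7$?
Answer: $439$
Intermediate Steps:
$z{\left(F,p \right)} = -7 + F + p$ ($z{\left(F,p \right)} = \left(F + p\right) - 7 = -7 + F + p$)
$z{\left(j,4 \right)} + 14 \cdot 31 = \left(-7 + 8 + 4\right) + 14 \cdot 31 = 5 + 434 = 439$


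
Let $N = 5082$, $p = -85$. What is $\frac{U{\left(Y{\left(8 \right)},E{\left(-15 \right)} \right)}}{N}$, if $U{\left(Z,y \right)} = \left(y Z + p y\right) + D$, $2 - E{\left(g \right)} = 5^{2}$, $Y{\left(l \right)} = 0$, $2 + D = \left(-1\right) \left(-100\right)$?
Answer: $\frac{2053}{5082} \approx 0.40398$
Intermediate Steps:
$D = 98$ ($D = -2 - -100 = -2 + 100 = 98$)
$E{\left(g \right)} = -23$ ($E{\left(g \right)} = 2 - 5^{2} = 2 - 25 = -23$)
$U{\left(Z,y \right)} = 98 - 85 y + Z y$ ($U{\left(Z,y \right)} = \left(y Z - 85 y\right) + 98 = \left(Z y - 85 y\right) + 98 = \left(- 85 y + Z y\right) + 98 = 98 - 85 y + Z y$)
$\frac{U{\left(Y{\left(8 \right)},E{\left(-15 \right)} \right)}}{N} = \frac{98 - -1955 + 0 \left(-23\right)}{5082} = \left(98 + 1955 + 0\right) \frac{1}{5082} = 2053 \cdot \frac{1}{5082} = \frac{2053}{5082}$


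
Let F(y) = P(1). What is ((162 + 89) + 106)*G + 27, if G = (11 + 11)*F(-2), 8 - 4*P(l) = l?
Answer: 27543/2 ≈ 13772.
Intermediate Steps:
P(l) = 2 - l/4
F(y) = 7/4 (F(y) = 2 - ¼*1 = 2 - ¼ = 7/4)
G = 77/2 (G = (11 + 11)*(7/4) = 22*(7/4) = 77/2 ≈ 38.500)
((162 + 89) + 106)*G + 27 = ((162 + 89) + 106)*(77/2) + 27 = (251 + 106)*(77/2) + 27 = 357*(77/2) + 27 = 27489/2 + 27 = 27543/2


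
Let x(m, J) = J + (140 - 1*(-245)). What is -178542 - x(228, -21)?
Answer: -178906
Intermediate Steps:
x(m, J) = 385 + J (x(m, J) = J + (140 + 245) = J + 385 = 385 + J)
-178542 - x(228, -21) = -178542 - (385 - 21) = -178542 - 1*364 = -178542 - 364 = -178906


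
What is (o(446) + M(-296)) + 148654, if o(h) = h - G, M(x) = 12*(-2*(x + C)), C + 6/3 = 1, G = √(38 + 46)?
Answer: 156228 - 2*√21 ≈ 1.5622e+5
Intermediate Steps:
G = 2*√21 (G = √84 = 2*√21 ≈ 9.1651)
C = -1 (C = -2 + 1 = -1)
M(x) = 24 - 24*x (M(x) = 12*(-2*(x - 1)) = 12*(-2*(-1 + x)) = 12*(2 - 2*x) = 24 - 24*x)
o(h) = h - 2*√21
(o(446) + M(-296)) + 148654 = ((446 - 2*√21) + (24 - 24*(-296))) + 148654 = ((446 - 2*√21) + (24 + 7104)) + 148654 = ((446 - 2*√21) + 7128) + 148654 = (7574 - 2*√21) + 148654 = 156228 - 2*√21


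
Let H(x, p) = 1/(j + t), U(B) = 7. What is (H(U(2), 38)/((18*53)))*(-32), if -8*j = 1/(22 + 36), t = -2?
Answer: 7424/443133 ≈ 0.016753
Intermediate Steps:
j = -1/464 (j = -1/(8*(22 + 36)) = -1/8/58 = -1/8*1/58 = -1/464 ≈ -0.0021552)
H(x, p) = -464/929 (H(x, p) = 1/(-1/464 - 2) = 1/(-929/464) = -464/929)
(H(U(2), 38)/((18*53)))*(-32) = -464/(929*(18*53))*(-32) = -464/929/954*(-32) = -464/929*1/954*(-32) = -232/443133*(-32) = 7424/443133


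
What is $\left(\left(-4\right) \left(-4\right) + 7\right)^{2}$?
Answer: $529$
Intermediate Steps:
$\left(\left(-4\right) \left(-4\right) + 7\right)^{2} = \left(16 + 7\right)^{2} = 23^{2} = 529$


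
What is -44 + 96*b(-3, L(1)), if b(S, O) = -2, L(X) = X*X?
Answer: -236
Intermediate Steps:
L(X) = X**2
-44 + 96*b(-3, L(1)) = -44 + 96*(-2) = -44 - 192 = -236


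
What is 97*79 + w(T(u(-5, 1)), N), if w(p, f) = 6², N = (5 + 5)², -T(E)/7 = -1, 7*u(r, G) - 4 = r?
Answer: 7699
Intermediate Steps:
u(r, G) = 4/7 + r/7
T(E) = 7 (T(E) = -7*(-1) = 7)
N = 100 (N = 10² = 100)
w(p, f) = 36
97*79 + w(T(u(-5, 1)), N) = 97*79 + 36 = 7663 + 36 = 7699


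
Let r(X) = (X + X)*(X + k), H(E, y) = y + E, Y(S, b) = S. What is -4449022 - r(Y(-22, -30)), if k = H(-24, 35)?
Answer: -4449506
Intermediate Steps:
H(E, y) = E + y
k = 11 (k = -24 + 35 = 11)
r(X) = 2*X*(11 + X) (r(X) = (X + X)*(X + 11) = (2*X)*(11 + X) = 2*X*(11 + X))
-4449022 - r(Y(-22, -30)) = -4449022 - 2*(-22)*(11 - 22) = -4449022 - 2*(-22)*(-11) = -4449022 - 1*484 = -4449022 - 484 = -4449506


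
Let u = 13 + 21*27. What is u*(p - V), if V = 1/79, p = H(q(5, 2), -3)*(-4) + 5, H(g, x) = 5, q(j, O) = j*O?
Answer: -687880/79 ≈ -8707.3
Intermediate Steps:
q(j, O) = O*j
p = -15 (p = 5*(-4) + 5 = -20 + 5 = -15)
V = 1/79 ≈ 0.012658
u = 580 (u = 13 + 567 = 580)
u*(p - V) = 580*(-15 - 1*1/79) = 580*(-15 - 1/79) = 580*(-1186/79) = -687880/79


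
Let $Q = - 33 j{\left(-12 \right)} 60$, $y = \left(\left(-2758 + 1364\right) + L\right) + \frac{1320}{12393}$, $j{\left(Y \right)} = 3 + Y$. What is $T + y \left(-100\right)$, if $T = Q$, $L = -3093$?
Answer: $\frac{1927150120}{4131} \approx 4.6651 \cdot 10^{5}$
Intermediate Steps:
$y = - \frac{18535357}{4131}$ ($y = \left(\left(-2758 + 1364\right) - 3093\right) + \frac{1320}{12393} = \left(-1394 - 3093\right) + 1320 \cdot \frac{1}{12393} = -4487 + \frac{440}{4131} = - \frac{18535357}{4131} \approx -4486.9$)
$Q = 17820$ ($Q = - 33 \left(3 - 12\right) 60 = \left(-33\right) \left(-9\right) 60 = 297 \cdot 60 = 17820$)
$T = 17820$
$T + y \left(-100\right) = 17820 - - \frac{1853535700}{4131} = 17820 + \frac{1853535700}{4131} = \frac{1927150120}{4131}$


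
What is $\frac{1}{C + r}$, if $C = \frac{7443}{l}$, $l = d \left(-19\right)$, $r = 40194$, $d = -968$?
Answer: $\frac{18392}{739255491} \approx 2.4879 \cdot 10^{-5}$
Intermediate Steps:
$l = 18392$ ($l = \left(-968\right) \left(-19\right) = 18392$)
$C = \frac{7443}{18392} \approx 0.40469$
$\frac{1}{C + r} = \frac{1}{\frac{7443}{18392} + 40194} = \frac{1}{\frac{739255491}{18392}} = \frac{18392}{739255491}$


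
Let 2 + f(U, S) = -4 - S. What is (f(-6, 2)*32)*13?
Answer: -3328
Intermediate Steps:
f(U, S) = -6 - S (f(U, S) = -2 + (-4 - S) = -6 - S)
(f(-6, 2)*32)*13 = ((-6 - 1*2)*32)*13 = ((-6 - 2)*32)*13 = -8*32*13 = -256*13 = -3328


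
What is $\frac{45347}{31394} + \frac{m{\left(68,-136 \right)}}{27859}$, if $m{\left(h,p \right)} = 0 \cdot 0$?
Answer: $\frac{45347}{31394} \approx 1.4444$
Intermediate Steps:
$m{\left(h,p \right)} = 0$
$\frac{45347}{31394} + \frac{m{\left(68,-136 \right)}}{27859} = \frac{45347}{31394} + \frac{0}{27859} = 45347 \cdot \frac{1}{31394} + 0 \cdot \frac{1}{27859} = \frac{45347}{31394} + 0 = \frac{45347}{31394}$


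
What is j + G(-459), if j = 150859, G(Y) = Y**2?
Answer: 361540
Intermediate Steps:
j + G(-459) = 150859 + (-459)**2 = 150859 + 210681 = 361540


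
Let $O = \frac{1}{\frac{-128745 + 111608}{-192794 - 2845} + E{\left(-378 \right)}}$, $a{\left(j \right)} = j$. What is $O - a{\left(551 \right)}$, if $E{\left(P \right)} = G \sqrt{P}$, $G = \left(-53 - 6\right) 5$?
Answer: $- \frac{693742497237857471126}{1259060793541216219} + \frac{33873037214085 i \sqrt{42}}{1259060793541216219} \approx -551.0 + 0.00017435 i$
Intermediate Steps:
$G = -295$ ($G = \left(-53 - 6\right) 5 = \left(-59\right) 5 = -295$)
$E{\left(P \right)} = - 295 \sqrt{P}$
$O = \frac{1}{\frac{17137}{195639} - 885 i \sqrt{42}}$ ($O = \frac{1}{\frac{-128745 + 111608}{-192794 - 2845} - 295 \sqrt{-378}} = \frac{1}{- \frac{17137}{-195639} - 295 \cdot 3 i \sqrt{42}} = \frac{1}{\left(-17137\right) \left(- \frac{1}{195639}\right) - 885 i \sqrt{42}} = \frac{1}{\frac{17137}{195639} - 885 i \sqrt{42}} \approx 3.0 \cdot 10^{-9} + 0.00017435 i$)
$O - a{\left(551 \right)} = \left(\frac{3352665543}{1259060793541216219} + \frac{33873037214085 i \sqrt{42}}{1259060793541216219}\right) - 551 = - \frac{693742497237857471126}{1259060793541216219} + \frac{33873037214085 i \sqrt{42}}{1259060793541216219}$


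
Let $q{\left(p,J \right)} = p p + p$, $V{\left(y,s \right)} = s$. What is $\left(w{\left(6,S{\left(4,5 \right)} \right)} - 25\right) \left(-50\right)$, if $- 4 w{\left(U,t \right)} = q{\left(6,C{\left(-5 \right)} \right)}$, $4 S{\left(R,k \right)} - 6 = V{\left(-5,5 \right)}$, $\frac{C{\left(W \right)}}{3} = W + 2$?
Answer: $1775$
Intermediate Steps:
$C{\left(W \right)} = 6 + 3 W$ ($C{\left(W \right)} = 3 \left(W + 2\right) = 3 \left(2 + W\right) = 6 + 3 W$)
$S{\left(R,k \right)} = \frac{11}{4}$ ($S{\left(R,k \right)} = \frac{3}{2} + \frac{1}{4} \cdot 5 = \frac{3}{2} + \frac{5}{4} = \frac{11}{4}$)
$q{\left(p,J \right)} = p + p^{2}$ ($q{\left(p,J \right)} = p^{2} + p = p + p^{2}$)
$w{\left(U,t \right)} = - \frac{21}{2}$ ($w{\left(U,t \right)} = - \frac{6 \left(1 + 6\right)}{4} = - \frac{6 \cdot 7}{4} = \left(- \frac{1}{4}\right) 42 = - \frac{21}{2}$)
$\left(w{\left(6,S{\left(4,5 \right)} \right)} - 25\right) \left(-50\right) = \left(- \frac{21}{2} - 25\right) \left(-50\right) = \left(- \frac{71}{2}\right) \left(-50\right) = 1775$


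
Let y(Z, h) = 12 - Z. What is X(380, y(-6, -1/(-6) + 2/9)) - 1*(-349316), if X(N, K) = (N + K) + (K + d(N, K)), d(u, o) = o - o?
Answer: 349732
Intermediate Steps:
d(u, o) = 0
X(N, K) = N + 2*K (X(N, K) = (N + K) + (K + 0) = (K + N) + K = N + 2*K)
X(380, y(-6, -1/(-6) + 2/9)) - 1*(-349316) = (380 + 2*(12 - 1*(-6))) - 1*(-349316) = (380 + 2*(12 + 6)) + 349316 = (380 + 2*18) + 349316 = (380 + 36) + 349316 = 416 + 349316 = 349732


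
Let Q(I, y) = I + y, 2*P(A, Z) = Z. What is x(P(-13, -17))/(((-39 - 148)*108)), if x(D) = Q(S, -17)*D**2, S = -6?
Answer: 391/4752 ≈ 0.082281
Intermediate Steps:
P(A, Z) = Z/2
x(D) = -23*D**2 (x(D) = (-6 - 17)*D**2 = -23*D**2)
x(P(-13, -17))/(((-39 - 148)*108)) = (-23*((1/2)*(-17))**2)/(((-39 - 148)*108)) = (-23*(-17/2)**2)/((-187*108)) = -23*289/4/(-20196) = -6647/4*(-1/20196) = 391/4752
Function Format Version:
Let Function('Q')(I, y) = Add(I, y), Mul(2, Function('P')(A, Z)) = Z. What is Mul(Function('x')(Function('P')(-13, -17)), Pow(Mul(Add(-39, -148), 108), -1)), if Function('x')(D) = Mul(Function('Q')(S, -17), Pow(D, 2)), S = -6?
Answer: Rational(391, 4752) ≈ 0.082281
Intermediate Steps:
Function('P')(A, Z) = Mul(Rational(1, 2), Z)
Function('x')(D) = Mul(-23, Pow(D, 2)) (Function('x')(D) = Mul(Add(-6, -17), Pow(D, 2)) = Mul(-23, Pow(D, 2)))
Mul(Function('x')(Function('P')(-13, -17)), Pow(Mul(Add(-39, -148), 108), -1)) = Mul(Mul(-23, Pow(Mul(Rational(1, 2), -17), 2)), Pow(Mul(Add(-39, -148), 108), -1)) = Mul(Mul(-23, Pow(Rational(-17, 2), 2)), Pow(Mul(-187, 108), -1)) = Mul(Mul(-23, Rational(289, 4)), Pow(-20196, -1)) = Mul(Rational(-6647, 4), Rational(-1, 20196)) = Rational(391, 4752)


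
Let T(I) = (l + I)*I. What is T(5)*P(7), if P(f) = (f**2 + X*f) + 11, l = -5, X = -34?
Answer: 0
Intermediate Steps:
T(I) = I*(-5 + I) (T(I) = (-5 + I)*I = I*(-5 + I))
P(f) = 11 + f**2 - 34*f (P(f) = (f**2 - 34*f) + 11 = 11 + f**2 - 34*f)
T(5)*P(7) = (5*(-5 + 5))*(11 + 7**2 - 34*7) = (5*0)*(11 + 49 - 238) = 0*(-178) = 0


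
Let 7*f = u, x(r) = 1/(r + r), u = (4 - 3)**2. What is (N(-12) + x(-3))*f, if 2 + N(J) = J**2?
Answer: 851/42 ≈ 20.262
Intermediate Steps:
u = 1 (u = 1**2 = 1)
N(J) = -2 + J**2
x(r) = 1/(2*r)
f = 1/7 (f = (1/7)*1 = 1/7 ≈ 0.14286)
(N(-12) + x(-3))*f = ((-2 + (-12)**2) + (1/2)/(-3))*(1/7) = ((-2 + 144) + (1/2)*(-1/3))*(1/7) = (142 - 1/6)*(1/7) = (851/6)*(1/7) = 851/42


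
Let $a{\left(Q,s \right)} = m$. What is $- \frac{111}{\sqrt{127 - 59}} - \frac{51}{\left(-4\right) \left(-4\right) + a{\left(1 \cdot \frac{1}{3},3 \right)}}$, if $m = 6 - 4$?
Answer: $- \frac{17}{6} - \frac{111 \sqrt{17}}{34} \approx -16.294$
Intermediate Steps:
$m = 2$ ($m = 6 - 4 = 2$)
$a{\left(Q,s \right)} = 2$
$- \frac{111}{\sqrt{127 - 59}} - \frac{51}{\left(-4\right) \left(-4\right) + a{\left(1 \cdot \frac{1}{3},3 \right)}} = - \frac{111}{\sqrt{127 - 59}} - \frac{51}{\left(-4\right) \left(-4\right) + 2} = - \frac{111}{\sqrt{68}} - \frac{51}{16 + 2} = - \frac{111}{2 \sqrt{17}} - \frac{51}{18} = - 111 \frac{\sqrt{17}}{34} - \frac{17}{6} = - \frac{111 \sqrt{17}}{34} - \frac{17}{6} = - \frac{17}{6} - \frac{111 \sqrt{17}}{34}$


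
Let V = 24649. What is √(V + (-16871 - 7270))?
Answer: 2*√127 ≈ 22.539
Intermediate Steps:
√(V + (-16871 - 7270)) = √(24649 + (-16871 - 7270)) = √(24649 - 24141) = √508 = 2*√127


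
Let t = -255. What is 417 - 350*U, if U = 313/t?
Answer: 43177/51 ≈ 846.61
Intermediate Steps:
U = -313/255 (U = 313/(-255) = 313*(-1/255) = -313/255 ≈ -1.2275)
417 - 350*U = 417 - 350*(-313/255) = 417 + 21910/51 = 43177/51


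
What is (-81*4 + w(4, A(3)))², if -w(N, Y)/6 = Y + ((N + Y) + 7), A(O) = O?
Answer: 181476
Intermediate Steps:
w(N, Y) = -42 - 12*Y - 6*N (w(N, Y) = -6*(Y + ((N + Y) + 7)) = -6*(Y + (7 + N + Y)) = -6*(7 + N + 2*Y) = -42 - 12*Y - 6*N)
(-81*4 + w(4, A(3)))² = (-81*4 + (-42 - 12*3 - 6*4))² = (-324 + (-42 - 36 - 24))² = (-324 - 102)² = (-426)² = 181476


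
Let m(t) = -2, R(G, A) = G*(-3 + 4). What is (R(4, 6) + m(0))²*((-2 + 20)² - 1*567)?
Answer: -972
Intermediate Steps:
R(G, A) = G (R(G, A) = G*1 = G)
(R(4, 6) + m(0))²*((-2 + 20)² - 1*567) = (4 - 2)²*((-2 + 20)² - 1*567) = 2²*(18² - 567) = 4*(324 - 567) = 4*(-243) = -972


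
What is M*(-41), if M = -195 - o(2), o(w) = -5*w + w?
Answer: 7667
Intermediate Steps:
o(w) = -4*w
M = -187 (M = -195 - (-4)*2 = -195 - 1*(-8) = -195 + 8 = -187)
M*(-41) = -187*(-41) = 7667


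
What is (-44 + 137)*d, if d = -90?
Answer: -8370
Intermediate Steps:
(-44 + 137)*d = (-44 + 137)*(-90) = 93*(-90) = -8370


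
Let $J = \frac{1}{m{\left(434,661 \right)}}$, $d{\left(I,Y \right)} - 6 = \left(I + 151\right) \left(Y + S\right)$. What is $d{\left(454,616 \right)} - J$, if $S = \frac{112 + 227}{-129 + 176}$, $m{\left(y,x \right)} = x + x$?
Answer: $\frac{23427607467}{62134} \approx 3.7705 \cdot 10^{5}$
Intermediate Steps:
$m{\left(y,x \right)} = 2 x$
$S = \frac{339}{47} \approx 7.2128$
$d{\left(I,Y \right)} = 6 + \left(151 + I\right) \left(\frac{339}{47} + Y\right)$ ($d{\left(I,Y \right)} = 6 + \left(I + 151\right) \left(Y + \frac{339}{47}\right) = 6 + \left(151 + I\right) \left(\frac{339}{47} + Y\right)$)
$J = \frac{1}{1322}$ ($J = \frac{1}{2 \cdot 661} = \frac{1}{1322} \approx 0.00075643$)
$d{\left(454,616 \right)} - J = \left(\frac{51471}{47} + 151 \cdot 616 + \frac{339}{47} \cdot 454 + 454 \cdot 616\right) - \frac{1}{1322} = \left(\frac{51471}{47} + 93016 + \frac{153906}{47} + 279664\right) - \frac{1}{1322} = \frac{17721337}{47} - \frac{1}{1322} = \frac{23427607467}{62134}$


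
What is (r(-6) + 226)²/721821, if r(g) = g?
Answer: 48400/721821 ≈ 0.067053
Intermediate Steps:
(r(-6) + 226)²/721821 = (-6 + 226)²/721821 = 220²*(1/721821) = 48400*(1/721821) = 48400/721821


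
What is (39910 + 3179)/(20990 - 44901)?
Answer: -43089/23911 ≈ -1.8021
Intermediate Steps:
(39910 + 3179)/(20990 - 44901) = 43089/(-23911) = 43089*(-1/23911) = -43089/23911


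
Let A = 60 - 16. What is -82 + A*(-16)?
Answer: -786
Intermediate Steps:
A = 44
-82 + A*(-16) = -82 + 44*(-16) = -82 - 704 = -786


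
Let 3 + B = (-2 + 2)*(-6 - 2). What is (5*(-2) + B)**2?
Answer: 169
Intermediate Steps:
B = -3 (B = -3 + (-2 + 2)*(-6 - 2) = -3 + 0*(-8) = -3 + 0 = -3)
(5*(-2) + B)**2 = (5*(-2) - 3)**2 = (-10 - 3)**2 = (-13)**2 = 169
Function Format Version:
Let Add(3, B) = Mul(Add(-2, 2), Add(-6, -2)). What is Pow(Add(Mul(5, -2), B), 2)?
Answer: 169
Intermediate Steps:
B = -3 (B = Add(-3, Mul(Add(-2, 2), Add(-6, -2))) = Add(-3, Mul(0, -8)) = Add(-3, 0) = -3)
Pow(Add(Mul(5, -2), B), 2) = Pow(Add(Mul(5, -2), -3), 2) = Pow(Add(-10, -3), 2) = Pow(-13, 2) = 169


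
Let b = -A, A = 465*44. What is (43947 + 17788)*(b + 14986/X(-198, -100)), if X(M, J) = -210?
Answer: -26617576171/21 ≈ -1.2675e+9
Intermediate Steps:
A = 20460
b = -20460 (b = -1*20460 = -20460)
(43947 + 17788)*(b + 14986/X(-198, -100)) = (43947 + 17788)*(-20460 + 14986/(-210)) = 61735*(-20460 + 14986*(-1/210)) = 61735*(-20460 - 7493/105) = 61735*(-2155793/105) = -26617576171/21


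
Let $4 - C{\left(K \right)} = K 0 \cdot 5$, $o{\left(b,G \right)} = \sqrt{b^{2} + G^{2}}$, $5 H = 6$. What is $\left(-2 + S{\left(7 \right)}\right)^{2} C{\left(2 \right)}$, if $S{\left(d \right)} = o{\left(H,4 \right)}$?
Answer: $\frac{2144}{25} - \frac{32 \sqrt{109}}{5} \approx 18.942$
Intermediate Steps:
$H = \frac{6}{5}$ ($H = \frac{1}{5} \cdot 6 = \frac{6}{5} \approx 1.2$)
$o{\left(b,G \right)} = \sqrt{G^{2} + b^{2}}$
$C{\left(K \right)} = 4$ ($C{\left(K \right)} = 4 - K 0 \cdot 5 = 4 - 0 \cdot 5 = 4 - 0 = 4 + 0 = 4$)
$S{\left(d \right)} = \frac{2 \sqrt{109}}{5}$ ($S{\left(d \right)} = \sqrt{4^{2} + \left(\frac{6}{5}\right)^{2}} = \sqrt{16 + \frac{36}{25}} = \sqrt{\frac{436}{25}} = \frac{2 \sqrt{109}}{5}$)
$\left(-2 + S{\left(7 \right)}\right)^{2} C{\left(2 \right)} = \left(-2 + \frac{2 \sqrt{109}}{5}\right)^{2} \cdot 4 = 4 \left(-2 + \frac{2 \sqrt{109}}{5}\right)^{2}$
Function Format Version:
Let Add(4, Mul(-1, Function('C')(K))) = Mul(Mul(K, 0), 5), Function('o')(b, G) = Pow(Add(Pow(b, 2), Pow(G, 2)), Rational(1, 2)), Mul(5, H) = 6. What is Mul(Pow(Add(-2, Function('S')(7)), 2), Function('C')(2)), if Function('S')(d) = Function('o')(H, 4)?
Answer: Add(Rational(2144, 25), Mul(Rational(-32, 5), Pow(109, Rational(1, 2)))) ≈ 18.942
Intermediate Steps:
H = Rational(6, 5) (H = Mul(Rational(1, 5), 6) = Rational(6, 5) ≈ 1.2000)
Function('o')(b, G) = Pow(Add(Pow(G, 2), Pow(b, 2)), Rational(1, 2))
Function('C')(K) = 4 (Function('C')(K) = Add(4, Mul(-1, Mul(Mul(K, 0), 5))) = Add(4, Mul(-1, Mul(0, 5))) = Add(4, Mul(-1, 0)) = Add(4, 0) = 4)
Function('S')(d) = Mul(Rational(2, 5), Pow(109, Rational(1, 2))) (Function('S')(d) = Pow(Add(Pow(4, 2), Pow(Rational(6, 5), 2)), Rational(1, 2)) = Pow(Add(16, Rational(36, 25)), Rational(1, 2)) = Pow(Rational(436, 25), Rational(1, 2)) = Mul(Rational(2, 5), Pow(109, Rational(1, 2))))
Mul(Pow(Add(-2, Function('S')(7)), 2), Function('C')(2)) = Mul(Pow(Add(-2, Mul(Rational(2, 5), Pow(109, Rational(1, 2)))), 2), 4) = Mul(4, Pow(Add(-2, Mul(Rational(2, 5), Pow(109, Rational(1, 2)))), 2))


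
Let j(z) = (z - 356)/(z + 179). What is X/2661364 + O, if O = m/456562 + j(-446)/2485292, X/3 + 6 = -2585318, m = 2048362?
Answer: 79228798110227554837/50393293209313957722 ≈ 1.5722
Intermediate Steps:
j(z) = (-356 + z)/(179 + z)
X = -7755972 (X = -18 + 3*(-2585318) = -18 - 7755954 = -7755972)
O = 339809502461923/75740549897442 (O = 2048362/456562 + ((-356 - 446)/(179 - 446))/2485292 = 2048362*(1/456562) + (-802/(-267))*(1/2485292) = 1024181/228281 - 1/267*(-802)*(1/2485292) = 1024181/228281 + (802/267)*(1/2485292) = 1024181/228281 + 401/331786482 = 339809502461923/75740549897442 ≈ 4.4865)
X/2661364 + O = -7755972/2661364 + 339809502461923/75740549897442 = -7755972*1/2661364 + 339809502461923/75740549897442 = -1938993/665341 + 339809502461923/75740549897442 = 79228798110227554837/50393293209313957722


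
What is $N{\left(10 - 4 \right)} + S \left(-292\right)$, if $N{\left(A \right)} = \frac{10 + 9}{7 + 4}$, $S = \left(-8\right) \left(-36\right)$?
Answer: $- \frac{925037}{11} \approx -84094.0$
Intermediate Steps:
$S = 288$
$N{\left(A \right)} = \frac{19}{11}$
$N{\left(10 - 4 \right)} + S \left(-292\right) = \frac{19}{11} + 288 \left(-292\right) = \frac{19}{11} - 84096 = - \frac{925037}{11}$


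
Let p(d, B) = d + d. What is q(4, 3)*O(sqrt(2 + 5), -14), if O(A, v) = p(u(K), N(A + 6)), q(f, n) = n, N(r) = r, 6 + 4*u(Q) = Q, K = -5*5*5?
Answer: -393/2 ≈ -196.50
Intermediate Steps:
K = -125 (K = -25*5 = -125)
u(Q) = -3/2 + Q/4
p(d, B) = 2*d
O(A, v) = -131/2 (O(A, v) = 2*(-3/2 + (1/4)*(-125)) = 2*(-3/2 - 125/4) = 2*(-131/4) = -131/2)
q(4, 3)*O(sqrt(2 + 5), -14) = 3*(-131/2) = -393/2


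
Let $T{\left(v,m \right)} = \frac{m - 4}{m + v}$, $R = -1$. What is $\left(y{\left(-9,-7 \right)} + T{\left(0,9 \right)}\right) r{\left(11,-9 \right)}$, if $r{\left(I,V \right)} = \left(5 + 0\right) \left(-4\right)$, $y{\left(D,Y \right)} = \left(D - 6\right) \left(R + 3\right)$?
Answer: $\frac{5300}{9} \approx 588.89$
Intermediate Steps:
$T{\left(v,m \right)} = \frac{-4 + m}{m + v}$
$y{\left(D,Y \right)} = -12 + 2 D$ ($y{\left(D,Y \right)} = \left(D - 6\right) \left(-1 + 3\right) = \left(-6 + D\right) 2 = -12 + 2 D$)
$r{\left(I,V \right)} = -20$ ($r{\left(I,V \right)} = 5 \left(-4\right) = -20$)
$\left(y{\left(-9,-7 \right)} + T{\left(0,9 \right)}\right) r{\left(11,-9 \right)} = \left(\left(-12 + 2 \left(-9\right)\right) + \frac{-4 + 9}{9 + 0}\right) \left(-20\right) = \left(\left(-12 - 18\right) + \frac{1}{9} \cdot 5\right) \left(-20\right) = \left(-30 + \frac{1}{9} \cdot 5\right) \left(-20\right) = \left(-30 + \frac{5}{9}\right) \left(-20\right) = \left(- \frac{265}{9}\right) \left(-20\right) = \frac{5300}{9}$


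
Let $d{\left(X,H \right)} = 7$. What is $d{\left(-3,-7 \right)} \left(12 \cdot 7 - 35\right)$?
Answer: $343$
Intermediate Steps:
$d{\left(-3,-7 \right)} \left(12 \cdot 7 - 35\right) = 7 \left(12 \cdot 7 - 35\right) = 7 \left(84 - 35\right) = 7 \cdot 49 = 343$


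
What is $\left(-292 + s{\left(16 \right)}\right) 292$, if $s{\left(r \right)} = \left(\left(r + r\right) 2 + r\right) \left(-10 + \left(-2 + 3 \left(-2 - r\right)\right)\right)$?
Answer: $-1627024$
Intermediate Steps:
$s{\left(r \right)} = 5 r \left(-18 - 3 r\right)$ ($s{\left(r \right)} = \left(2 r 2 + r\right) \left(-10 - \left(8 + 3 r\right)\right) = \left(4 r + r\right) \left(-10 - \left(8 + 3 r\right)\right) = 5 r \left(-18 - 3 r\right)$)
$\left(-292 + s{\left(16 \right)}\right) 292 = \left(-292 - 240 \left(6 + 16\right)\right) 292 = \left(-292 - 240 \cdot 22\right) 292 = \left(-292 - 5280\right) 292 = \left(-5572\right) 292 = -1627024$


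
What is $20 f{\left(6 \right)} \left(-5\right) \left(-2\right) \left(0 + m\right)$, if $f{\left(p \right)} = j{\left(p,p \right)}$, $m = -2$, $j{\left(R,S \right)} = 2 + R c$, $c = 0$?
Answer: $-800$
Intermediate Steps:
$j{\left(R,S \right)} = 2$ ($j{\left(R,S \right)} = 2 + R 0 = 2 + 0 = 2$)
$f{\left(p \right)} = 2$
$20 f{\left(6 \right)} \left(-5\right) \left(-2\right) \left(0 + m\right) = 20 \cdot 2 \left(-5\right) \left(-2\right) \left(0 - 2\right) = 40 \cdot 10 \left(-2\right) = 40 \left(-20\right) = -800$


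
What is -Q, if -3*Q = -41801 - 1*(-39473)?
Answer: -776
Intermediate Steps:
Q = 776 (Q = -(-41801 - 1*(-39473))/3 = -(-41801 + 39473)/3 = -⅓*(-2328) = 776)
-Q = -1*776 = -776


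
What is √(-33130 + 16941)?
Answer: I*√16189 ≈ 127.24*I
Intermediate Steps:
√(-33130 + 16941) = √(-16189) = I*√16189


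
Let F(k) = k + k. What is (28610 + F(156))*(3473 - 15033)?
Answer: -334338320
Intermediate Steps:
F(k) = 2*k
(28610 + F(156))*(3473 - 15033) = (28610 + 2*156)*(3473 - 15033) = (28610 + 312)*(-11560) = 28922*(-11560) = -334338320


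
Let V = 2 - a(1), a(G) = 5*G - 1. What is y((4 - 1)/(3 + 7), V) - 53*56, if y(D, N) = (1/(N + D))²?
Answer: -857652/289 ≈ -2967.7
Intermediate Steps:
a(G) = -1 + 5*G
V = -2 (V = 2 - (-1 + 5*1) = 2 - (-1 + 5) = 2 - 1*4 = 2 - 4 = -2)
y(D, N) = (D + N)⁻² (y(D, N) = (1/(D + N))² = (D + N)⁻²)
y((4 - 1)/(3 + 7), V) - 53*56 = ((4 - 1)/(3 + 7) - 2)⁻² - 53*56 = (3/10 - 2)⁻² - 2968 = (-17/10)⁻² - 2968 = 100/289 - 2968 = -857652/289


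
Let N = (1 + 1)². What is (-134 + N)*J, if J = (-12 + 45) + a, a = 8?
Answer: -5330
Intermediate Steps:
J = 41 (J = (-12 + 45) + 8 = 33 + 8 = 41)
N = 4 (N = 2² = 4)
(-134 + N)*J = (-134 + 4)*41 = -130*41 = -5330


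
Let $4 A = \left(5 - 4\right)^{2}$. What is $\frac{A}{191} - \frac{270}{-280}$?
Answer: $\frac{1291}{1337} \approx 0.96559$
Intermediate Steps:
$A = \frac{1}{4}$ ($A = \frac{\left(5 - 4\right)^{2}}{4} = \frac{1^{2}}{4} = \frac{1}{4} \cdot 1 = \frac{1}{4} \approx 0.25$)
$\frac{A}{191} - \frac{270}{-280} = \frac{1}{4 \cdot 191} - \frac{270}{-280} = \frac{1}{4} \cdot \frac{1}{191} - - \frac{27}{28} = \frac{1}{764} + \frac{27}{28} = \frac{1291}{1337}$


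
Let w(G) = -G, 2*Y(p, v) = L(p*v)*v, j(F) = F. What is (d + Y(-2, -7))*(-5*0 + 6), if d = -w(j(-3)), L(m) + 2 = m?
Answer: -270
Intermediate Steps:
L(m) = -2 + m
Y(p, v) = v*(-2 + p*v)/2 (Y(p, v) = ((-2 + p*v)*v)/2 = (v*(-2 + p*v))/2 = v*(-2 + p*v)/2)
d = -3 (d = -(-1)*(-3) = -1*3 = -3)
(d + Y(-2, -7))*(-5*0 + 6) = (-3 + (½)*(-7)*(-2 - 2*(-7)))*(-5*0 + 6) = (-3 + (½)*(-7)*(-2 + 14))*(0 + 6) = (-3 + (½)*(-7)*12)*6 = (-3 - 42)*6 = -45*6 = -270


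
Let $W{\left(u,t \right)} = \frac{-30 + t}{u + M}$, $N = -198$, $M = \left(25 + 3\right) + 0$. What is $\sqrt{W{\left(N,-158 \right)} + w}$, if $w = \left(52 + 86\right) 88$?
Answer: $\frac{\sqrt{87748390}}{85} \approx 110.2$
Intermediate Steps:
$M = 28$ ($M = 28 + 0 = 28$)
$w = 12144$ ($w = 138 \cdot 88 = 12144$)
$W{\left(u,t \right)} = \frac{-30 + t}{28 + u}$ ($W{\left(u,t \right)} = \frac{-30 + t}{u + 28} = \frac{-30 + t}{28 + u}$)
$\sqrt{W{\left(N,-158 \right)} + w} = \sqrt{\frac{-30 - 158}{28 - 198} + 12144} = \sqrt{\frac{1}{-170} \left(-188\right) + 12144} = \sqrt{\left(- \frac{1}{170}\right) \left(-188\right) + 12144} = \sqrt{\frac{94}{85} + 12144} = \sqrt{\frac{1032334}{85}} = \frac{\sqrt{87748390}}{85}$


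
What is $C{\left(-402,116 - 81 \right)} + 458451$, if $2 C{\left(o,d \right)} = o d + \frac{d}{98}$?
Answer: $\frac{12639653}{28} \approx 4.5142 \cdot 10^{5}$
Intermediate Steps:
$C{\left(o,d \right)} = \frac{d}{196} + \frac{d o}{2}$ ($C{\left(o,d \right)} = \frac{o d + \frac{d}{98}}{2} = \frac{d o + d \frac{1}{98}}{2} = \frac{d o + \frac{d}{98}}{2} = \frac{\frac{d}{98} + d o}{2} = \frac{d}{196} + \frac{d o}{2}$)
$C{\left(-402,116 - 81 \right)} + 458451 = \frac{\left(116 - 81\right) \left(1 + 98 \left(-402\right)\right)}{196} + 458451 = \frac{\left(116 - 81\right) \left(1 - 39396\right)}{196} + 458451 = \frac{1}{196} \cdot 35 \left(-39395\right) + 458451 = - \frac{196975}{28} + 458451 = \frac{12639653}{28}$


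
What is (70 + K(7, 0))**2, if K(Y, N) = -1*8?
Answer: 3844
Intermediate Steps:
K(Y, N) = -8
(70 + K(7, 0))**2 = (70 - 8)**2 = 62**2 = 3844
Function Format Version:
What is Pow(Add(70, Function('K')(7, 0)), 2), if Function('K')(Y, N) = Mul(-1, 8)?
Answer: 3844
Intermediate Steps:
Function('K')(Y, N) = -8
Pow(Add(70, Function('K')(7, 0)), 2) = Pow(Add(70, -8), 2) = Pow(62, 2) = 3844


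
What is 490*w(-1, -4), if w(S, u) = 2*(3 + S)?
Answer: 1960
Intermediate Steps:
w(S, u) = 6 + 2*S
490*w(-1, -4) = 490*(6 + 2*(-1)) = 490*(6 - 2) = 490*4 = 1960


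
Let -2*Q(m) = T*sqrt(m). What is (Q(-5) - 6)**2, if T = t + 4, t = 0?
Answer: 16 + 24*I*sqrt(5) ≈ 16.0 + 53.666*I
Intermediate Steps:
T = 4 (T = 0 + 4 = 4)
Q(m) = -2*sqrt(m)
(Q(-5) - 6)**2 = (-2*I*sqrt(5) - 6)**2 = (-6 - 2*I*sqrt(5))**2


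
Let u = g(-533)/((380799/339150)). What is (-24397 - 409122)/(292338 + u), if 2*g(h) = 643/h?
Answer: -29329853231991/19778175530107 ≈ -1.4829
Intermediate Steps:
g(h) = 643/(2*h) (g(h) = (643/h)/2 = 643/(2*h))
u = -36345575/67655289 (u = ((643/2)/(-533))/((380799/339150)) = ((643/2)*(-1/533))/((380799*(1/339150))) = -643/(1066*126933/113050) = -643/1066*113050/126933 = -36345575/67655289 ≈ -0.53722)
(-24397 - 409122)/(292338 + u) = (-24397 - 409122)/(292338 - 36345575/67655289) = -433519/19778175530107/67655289 = -433519*67655289/19778175530107 = -29329853231991/19778175530107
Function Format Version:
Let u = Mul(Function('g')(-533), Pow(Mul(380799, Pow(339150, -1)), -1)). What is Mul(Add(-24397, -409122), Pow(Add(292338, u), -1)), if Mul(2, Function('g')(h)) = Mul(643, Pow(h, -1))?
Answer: Rational(-29329853231991, 19778175530107) ≈ -1.4829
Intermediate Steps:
Function('g')(h) = Mul(Rational(643, 2), Pow(h, -1)) (Function('g')(h) = Mul(Rational(1, 2), Mul(643, Pow(h, -1))) = Mul(Rational(643, 2), Pow(h, -1)))
u = Rational(-36345575, 67655289) (u = Mul(Mul(Rational(643, 2), Pow(-533, -1)), Pow(Mul(380799, Pow(339150, -1)), -1)) = Mul(Mul(Rational(643, 2), Rational(-1, 533)), Pow(Mul(380799, Rational(1, 339150)), -1)) = Mul(Rational(-643, 1066), Pow(Rational(126933, 113050), -1)) = Mul(Rational(-643, 1066), Rational(113050, 126933)) = Rational(-36345575, 67655289) ≈ -0.53722)
Mul(Add(-24397, -409122), Pow(Add(292338, u), -1)) = Mul(Add(-24397, -409122), Pow(Add(292338, Rational(-36345575, 67655289)), -1)) = Mul(-433519, Pow(Rational(19778175530107, 67655289), -1)) = Mul(-433519, Rational(67655289, 19778175530107)) = Rational(-29329853231991, 19778175530107)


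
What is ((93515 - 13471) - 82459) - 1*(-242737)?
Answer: 240322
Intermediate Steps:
((93515 - 13471) - 82459) - 1*(-242737) = (80044 - 82459) + 242737 = -2415 + 242737 = 240322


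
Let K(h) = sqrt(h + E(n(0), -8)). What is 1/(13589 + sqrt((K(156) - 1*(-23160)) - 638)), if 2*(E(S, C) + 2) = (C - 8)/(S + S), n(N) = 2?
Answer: 1/(13589 + sqrt(22522 + 2*sqrt(38))) ≈ 7.2785e-5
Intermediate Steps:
E(S, C) = -2 + (-8 + C)/(4*S) (E(S, C) = -2 + ((C - 8)/(S + S))/2 = -2 + ((-8 + C)/((2*S)))/2 = -2 + ((-8 + C)*(1/(2*S)))/2 = -2 + ((-8 + C)/(2*S))/2 = -2 + (-8 + C)/(4*S))
K(h) = sqrt(-4 + h) (K(h) = sqrt(h + (1/4)*(-8 - 8 - 8*2)/2) = sqrt(h + (1/4)*(1/2)*(-8 - 8 - 16)) = sqrt(h + (1/4)*(1/2)*(-32)) = sqrt(h - 4) = sqrt(-4 + h))
1/(13589 + sqrt((K(156) - 1*(-23160)) - 638)) = 1/(13589 + sqrt((sqrt(-4 + 156) - 1*(-23160)) - 638)) = 1/(13589 + sqrt((sqrt(152) + 23160) - 638)) = 1/(13589 + sqrt((2*sqrt(38) + 23160) - 638)) = 1/(13589 + sqrt((23160 + 2*sqrt(38)) - 638)) = 1/(13589 + sqrt(22522 + 2*sqrt(38)))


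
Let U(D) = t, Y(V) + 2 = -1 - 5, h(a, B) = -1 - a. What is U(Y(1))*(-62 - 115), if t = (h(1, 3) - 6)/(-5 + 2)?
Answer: -472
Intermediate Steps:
Y(V) = -8 (Y(V) = -2 + (-1 - 5) = -2 - 6 = -8)
t = 8/3 (t = ((-1 - 1*1) - 6)/(-5 + 2) = ((-1 - 1) - 6)/(-3) = (-2 - 6)*(-1/3) = -8*(-1/3) = 8/3 ≈ 2.6667)
U(D) = 8/3
U(Y(1))*(-62 - 115) = 8*(-62 - 115)/3 = (8/3)*(-177) = -472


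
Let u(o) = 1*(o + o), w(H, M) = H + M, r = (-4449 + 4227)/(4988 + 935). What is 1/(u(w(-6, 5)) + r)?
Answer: -5923/12068 ≈ -0.49080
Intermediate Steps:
r = -222/5923 ≈ -0.037481
u(o) = 2*o (u(o) = 1*(2*o) = 2*o)
1/(u(w(-6, 5)) + r) = 1/(2*(-6 + 5) - 222/5923) = 1/(2*(-1) - 222/5923) = 1/(-2 - 222/5923) = 1/(-12068/5923) = -5923/12068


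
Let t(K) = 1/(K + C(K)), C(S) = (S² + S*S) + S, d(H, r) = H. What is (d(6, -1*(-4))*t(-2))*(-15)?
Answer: -45/2 ≈ -22.500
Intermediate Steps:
C(S) = S + 2*S² (C(S) = (S² + S²) + S = 2*S² + S = S + 2*S²)
t(K) = 1/(K + K*(1 + 2*K))
(d(6, -1*(-4))*t(-2))*(-15) = (6*((½)/(-2*(1 - 2))))*(-15) = (6*((½)*(-½)/(-1)))*(-15) = (6*((½)*(-½)*(-1)))*(-15) = (6*(¼))*(-15) = (3/2)*(-15) = -45/2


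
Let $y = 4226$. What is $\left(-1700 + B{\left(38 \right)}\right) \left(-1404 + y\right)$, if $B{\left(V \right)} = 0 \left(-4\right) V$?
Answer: $-4797400$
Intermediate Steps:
$B{\left(V \right)} = 0$ ($B{\left(V \right)} = 0 V = 0$)
$\left(-1700 + B{\left(38 \right)}\right) \left(-1404 + y\right) = \left(-1700 + 0\right) \left(-1404 + 4226\right) = \left(-1700\right) 2822 = -4797400$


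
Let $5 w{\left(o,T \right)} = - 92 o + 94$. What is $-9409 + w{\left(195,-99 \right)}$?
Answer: $- \frac{64891}{5} \approx -12978.0$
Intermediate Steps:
$w{\left(o,T \right)} = \frac{94}{5} - \frac{92 o}{5}$ ($w{\left(o,T \right)} = \frac{- 92 o + 94}{5} = \frac{94 - 92 o}{5} = \frac{94}{5} - \frac{92 o}{5}$)
$-9409 + w{\left(195,-99 \right)} = -9409 + \left(\frac{94}{5} - 3588\right) = -9409 - \frac{17846}{5} = - \frac{64891}{5}$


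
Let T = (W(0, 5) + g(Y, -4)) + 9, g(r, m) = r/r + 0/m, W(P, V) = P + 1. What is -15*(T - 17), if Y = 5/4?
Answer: 90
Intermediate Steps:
Y = 5/4 (Y = 5*(¼) = 5/4 ≈ 1.2500)
W(P, V) = 1 + P
g(r, m) = 1 (g(r, m) = 1 + 0 = 1)
T = 11 (T = ((1 + 0) + 1) + 9 = (1 + 1) + 9 = 2 + 9 = 11)
-15*(T - 17) = -15*(11 - 17) = -15*(-6) = 90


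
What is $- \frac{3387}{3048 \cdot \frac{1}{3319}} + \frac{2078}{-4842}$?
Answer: $- \frac{9072908195}{2459736} \approx -3688.6$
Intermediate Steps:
$- \frac{3387}{3048 \cdot \frac{1}{3319}} + \frac{2078}{-4842} = - \frac{3387}{3048 \cdot \frac{1}{3319}} + 2078 \left(- \frac{1}{4842}\right) = - \frac{3387}{\frac{3048}{3319}} - \frac{1039}{2421} = \left(-3387\right) \frac{3319}{3048} - \frac{1039}{2421} = - \frac{3747151}{1016} - \frac{1039}{2421} = - \frac{9072908195}{2459736}$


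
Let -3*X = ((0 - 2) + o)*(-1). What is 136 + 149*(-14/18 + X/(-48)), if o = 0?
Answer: 1597/72 ≈ 22.181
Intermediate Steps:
X = -⅔ (X = -((0 - 2) + 0)*(-1)/3 = -(-2 + 0)*(-1)/3 = -(-2)*(-1)/3 = -⅓*2 = -⅔ ≈ -0.66667)
136 + 149*(-14/18 + X/(-48)) = 136 + 149*(-14/18 - ⅔/(-48)) = 136 + 149*(-14*1/18 - ⅔*(-1/48)) = 136 + 149*(-7/9 + 1/72) = 136 + 149*(-55/72) = 136 - 8195/72 = 1597/72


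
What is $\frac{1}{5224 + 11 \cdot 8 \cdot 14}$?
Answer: $\frac{1}{6456} \approx 0.00015489$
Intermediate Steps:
$\frac{1}{5224 + 11 \cdot 8 \cdot 14} = \frac{1}{5224 + 88 \cdot 14} = \frac{1}{5224 + 1232} = \frac{1}{6456}$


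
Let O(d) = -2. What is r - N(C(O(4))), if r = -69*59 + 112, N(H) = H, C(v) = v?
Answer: -3957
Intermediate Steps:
r = -3959 (r = -4071 + 112 = -3959)
r - N(C(O(4))) = -3959 - 1*(-2) = -3959 + 2 = -3957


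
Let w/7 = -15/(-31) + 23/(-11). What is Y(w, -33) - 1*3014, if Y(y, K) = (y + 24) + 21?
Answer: -1016265/341 ≈ -2980.3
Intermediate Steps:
w = -3836/341 (w = 7*(-15/(-31) + 23/(-11)) = 7*(-15*(-1/31) + 23*(-1/11)) = 7*(15/31 - 23/11) = 7*(-548/341) = -3836/341 ≈ -11.249)
Y(y, K) = 45 + y (Y(y, K) = (24 + y) + 21 = 45 + y)
Y(w, -33) - 1*3014 = (45 - 3836/341) - 1*3014 = 11509/341 - 3014 = -1016265/341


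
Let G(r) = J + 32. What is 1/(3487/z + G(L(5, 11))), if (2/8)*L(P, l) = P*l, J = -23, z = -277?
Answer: -277/994 ≈ -0.27867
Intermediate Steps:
L(P, l) = 4*P*l (L(P, l) = 4*(P*l) = 4*P*l)
G(r) = 9 (G(r) = -23 + 32 = 9)
1/(3487/z + G(L(5, 11))) = 1/(3487/(-277) + 9) = 1/(3487*(-1/277) + 9) = 1/(-3487/277 + 9) = 1/(-994/277) = -277/994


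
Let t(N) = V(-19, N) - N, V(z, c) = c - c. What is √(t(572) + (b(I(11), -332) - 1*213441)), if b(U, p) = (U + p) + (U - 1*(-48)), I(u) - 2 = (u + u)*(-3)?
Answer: 15*I*√953 ≈ 463.06*I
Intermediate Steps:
V(z, c) = 0
I(u) = 2 - 6*u (I(u) = 2 + (u + u)*(-3) = 2 + (2*u)*(-3) = 2 - 6*u)
b(U, p) = 48 + p + 2*U (b(U, p) = (U + p) + (U + 48) = (U + p) + (48 + U) = 48 + p + 2*U)
t(N) = -N (t(N) = 0 - N = -N)
√(t(572) + (b(I(11), -332) - 1*213441)) = √(-1*572 + ((48 - 332 + 2*(2 - 6*11)) - 1*213441)) = √(-572 + ((48 - 332 + 2*(2 - 66)) - 213441)) = √(-572 + ((48 - 332 + 2*(-64)) - 213441)) = √(-572 + ((48 - 332 - 128) - 213441)) = √(-572 + (-412 - 213441)) = √(-572 - 213853) = √(-214425) = 15*I*√953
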